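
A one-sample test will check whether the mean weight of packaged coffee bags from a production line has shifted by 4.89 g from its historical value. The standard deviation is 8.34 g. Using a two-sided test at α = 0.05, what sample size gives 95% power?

n = 38

For a one-sample z-test, n = ((z_{α/2} + z_β)·σ/δ)².
z_{α/2} = 1.960 (two-sided α = 0.05); z_β = 1.645 (power 95% → β = 0.05).
n = (3.605 × 8.34 / 4.89)² = 37.80
Round up: n = 38.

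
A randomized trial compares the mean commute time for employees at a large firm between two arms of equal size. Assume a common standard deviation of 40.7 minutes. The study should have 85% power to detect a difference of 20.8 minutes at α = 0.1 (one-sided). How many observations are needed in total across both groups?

For two equal groups, n per group = 2·((z_α + z_β)·σ/δ)².
z_α = 1.282; z_β = 1.036 (power 85%).
n = 2 × (2.318 × 40.7 / 20.8)² = 2 × 20.57 = 41.14
Round up: n = 42 per group.
Total across both groups: 2 × 42 = 84.

84 total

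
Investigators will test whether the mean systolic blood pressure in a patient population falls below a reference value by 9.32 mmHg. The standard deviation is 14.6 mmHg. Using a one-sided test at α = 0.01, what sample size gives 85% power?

28

For a one-sample z-test, n = ((z_α + z_β)·σ/δ)².
z_α = 2.326 (one-sided α = 0.01); z_β = 1.036 (power 85% → β = 0.15).
n = (3.362 × 14.6 / 9.32)² = 27.74
Round up: n = 28.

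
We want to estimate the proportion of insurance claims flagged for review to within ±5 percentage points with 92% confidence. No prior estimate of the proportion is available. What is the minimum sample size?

n = 307

For a proportion with margin E = 0.05 at 92% confidence, z = 1.751.
With no prior estimate, use p = 0.5, which maximizes p(1−p) at 0.25.
n = 0.25 × (z/E)² = 0.25 × (1.751/0.05)² = 306.60
Round up: n = 307.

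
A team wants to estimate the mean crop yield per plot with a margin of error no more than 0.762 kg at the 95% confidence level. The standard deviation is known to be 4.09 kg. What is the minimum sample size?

For a mean, the margin of error is E = z·σ/√n, so n = (zσ/E)².
At 95% confidence, z = 1.960.
n = (1.960 × 4.09 / 0.762)² = 110.67
Round up: n = 111.

111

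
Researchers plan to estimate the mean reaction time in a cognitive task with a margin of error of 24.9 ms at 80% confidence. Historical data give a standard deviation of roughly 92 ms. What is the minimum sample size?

For a mean, the margin of error is E = z·σ/√n, so n = (zσ/E)².
At 80% confidence, z = 1.282.
n = (1.282 × 92 / 24.9)² = 22.44
Round up: n = 23.

23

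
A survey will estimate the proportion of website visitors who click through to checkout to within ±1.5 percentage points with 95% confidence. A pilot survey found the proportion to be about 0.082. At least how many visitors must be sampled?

1286

For a proportion with margin E = 0.015 at 95% confidence, z = 1.960.
n = p̂(1−p̂)(z/E)² = 0.082 × 0.918 × (1.960/0.015)² = 1285.25
Round up: n = 1286.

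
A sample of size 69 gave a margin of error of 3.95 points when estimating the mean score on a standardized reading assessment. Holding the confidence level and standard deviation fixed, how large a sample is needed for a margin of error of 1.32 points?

Margin of error scales as 1/√n, so n₂ = n₁·(E₁/E₂)².
n₂ = 69 × (3.95/1.32)² = 69 × 8.955 = 617.89
Round up: n₂ = 618.

618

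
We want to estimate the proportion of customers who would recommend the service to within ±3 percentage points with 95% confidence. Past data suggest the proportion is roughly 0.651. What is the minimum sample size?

For a proportion with margin E = 0.03 at 95% confidence, z = 1.960.
n = p̂(1−p̂)(z/E)² = 0.651 × 0.349 × (1.960/0.03)² = 969.79
Round up: n = 970.

n = 970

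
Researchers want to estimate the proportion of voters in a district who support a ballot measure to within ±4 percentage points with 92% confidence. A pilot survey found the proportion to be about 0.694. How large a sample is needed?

n = 407

For a proportion with margin E = 0.04 at 92% confidence, z = 1.751.
n = p̂(1−p̂)(z/E)² = 0.694 × 0.306 × (1.751/0.04)² = 406.94
Round up: n = 407.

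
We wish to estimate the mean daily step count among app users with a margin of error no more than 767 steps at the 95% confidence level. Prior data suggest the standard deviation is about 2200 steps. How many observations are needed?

n = 32

For a mean, the margin of error is E = z·σ/√n, so n = (zσ/E)².
At 95% confidence, z = 1.960.
n = (1.960 × 2200 / 767)² = 31.61
Round up: n = 32.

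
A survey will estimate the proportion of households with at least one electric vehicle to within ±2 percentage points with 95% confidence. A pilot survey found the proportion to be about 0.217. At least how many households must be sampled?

1632

For a proportion with margin E = 0.02 at 95% confidence, z = 1.960.
n = p̂(1−p̂)(z/E)² = 0.217 × 0.783 × (1.960/0.02)² = 1631.83
Round up: n = 1632.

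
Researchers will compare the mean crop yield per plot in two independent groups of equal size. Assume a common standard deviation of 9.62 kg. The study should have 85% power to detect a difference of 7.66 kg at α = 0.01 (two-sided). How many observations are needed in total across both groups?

For two equal groups, n per group = 2·((z_{α/2} + z_β)·σ/δ)².
z_{α/2} = 2.576; z_β = 1.036 (power 85%).
n = 2 × (3.612 × 9.62 / 7.66)² = 2 × 20.58 = 41.16
Round up: n = 42 per group.
Total across both groups: 2 × 42 = 84.

84 total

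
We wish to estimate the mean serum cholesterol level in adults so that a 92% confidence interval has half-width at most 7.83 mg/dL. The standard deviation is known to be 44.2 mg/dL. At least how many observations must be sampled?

98

For a mean, the margin of error is E = z·σ/√n, so n = (zσ/E)².
At 92% confidence, z = 1.751.
n = (1.751 × 44.2 / 7.83)² = 97.70
Round up: n = 98.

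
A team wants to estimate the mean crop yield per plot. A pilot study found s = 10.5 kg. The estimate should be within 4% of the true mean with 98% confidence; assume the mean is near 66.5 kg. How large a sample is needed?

85

For a mean, the margin of error is E = z·σ/√n, so n = (zσ/E)².
At 98% confidence, z = 2.326.
E = 4% of 66.5 = 2.66 kg.
n = (2.326 × 10.5 / 2.66)² = 84.30
Round up: n = 85.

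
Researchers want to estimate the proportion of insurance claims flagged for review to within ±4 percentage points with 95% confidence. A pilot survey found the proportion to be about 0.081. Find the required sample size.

n = 179

For a proportion with margin E = 0.04 at 95% confidence, z = 1.960.
n = p̂(1−p̂)(z/E)² = 0.081 × 0.919 × (1.960/0.04)² = 178.73
Round up: n = 179.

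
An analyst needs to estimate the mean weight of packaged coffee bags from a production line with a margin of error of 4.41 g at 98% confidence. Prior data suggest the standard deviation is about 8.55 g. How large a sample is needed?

For a mean, the margin of error is E = z·σ/√n, so n = (zσ/E)².
At 98% confidence, z = 2.326.
n = (2.326 × 8.55 / 4.41)² = 20.34
Round up: n = 21.

21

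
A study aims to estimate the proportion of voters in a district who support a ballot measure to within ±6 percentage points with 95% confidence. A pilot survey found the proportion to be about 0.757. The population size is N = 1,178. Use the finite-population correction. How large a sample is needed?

n = 169

For a proportion with margin E = 0.06 at 95% confidence, z = 1.960.
n = p̂(1−p̂)(z/E)² = 0.757 × 0.243 × (1.960/0.06)² = 196.30 — call this n₀.
Finite-population correction with N = 1,178: n = n₀ / (1 + (n₀−1)/N) = 196.30 / 1.166 = 168.35
Round up: n = 169.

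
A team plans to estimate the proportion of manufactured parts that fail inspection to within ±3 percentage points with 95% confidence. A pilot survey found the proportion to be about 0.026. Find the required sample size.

109

For a proportion with margin E = 0.03 at 95% confidence, z = 1.960.
n = p̂(1−p̂)(z/E)² = 0.026 × 0.974 × (1.960/0.03)² = 108.09
Round up: n = 109.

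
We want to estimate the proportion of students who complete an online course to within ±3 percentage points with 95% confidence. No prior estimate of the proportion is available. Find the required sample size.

1068

For a proportion with margin E = 0.03 at 95% confidence, z = 1.960.
With no prior estimate, use p = 0.5, which maximizes p(1−p) at 0.25.
n = 0.25 × (z/E)² = 0.25 × (1.960/0.03)² = 1067.11
Round up: n = 1068.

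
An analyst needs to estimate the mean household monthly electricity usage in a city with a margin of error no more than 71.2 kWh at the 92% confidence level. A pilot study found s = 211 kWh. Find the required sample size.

n = 27

For a mean, the margin of error is E = z·σ/√n, so n = (zσ/E)².
At 92% confidence, z = 1.751.
n = (1.751 × 211 / 71.2)² = 26.93
Round up: n = 27.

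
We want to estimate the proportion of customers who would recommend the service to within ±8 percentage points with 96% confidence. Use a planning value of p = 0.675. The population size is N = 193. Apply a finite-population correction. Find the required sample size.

For a proportion with margin E = 0.08 at 96% confidence, z = 2.054.
n = p̂(1−p̂)(z/E)² = 0.675 × 0.325 × (2.054/0.08)² = 144.61 — call this n₀.
Finite-population correction with N = 193: n = n₀ / (1 + (n₀−1)/N) = 144.61 / 1.744 = 82.92
Round up: n = 83.

83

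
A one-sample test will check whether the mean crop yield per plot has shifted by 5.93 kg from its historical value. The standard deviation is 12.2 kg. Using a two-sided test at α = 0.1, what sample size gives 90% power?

37

For a one-sample z-test, n = ((z_{α/2} + z_β)·σ/δ)².
z_{α/2} = 1.645 (two-sided α = 0.1); z_β = 1.282 (power 90% → β = 0.1).
n = (2.927 × 12.2 / 5.93)² = 36.26
Round up: n = 37.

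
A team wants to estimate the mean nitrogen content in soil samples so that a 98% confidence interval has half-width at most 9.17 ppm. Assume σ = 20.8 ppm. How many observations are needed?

n = 28

For a mean, the margin of error is E = z·σ/√n, so n = (zσ/E)².
At 98% confidence, z = 2.326.
n = (2.326 × 20.8 / 9.17)² = 27.84
Round up: n = 28.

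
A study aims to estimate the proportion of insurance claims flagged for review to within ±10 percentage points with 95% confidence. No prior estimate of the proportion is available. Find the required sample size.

For a proportion with margin E = 0.1 at 95% confidence, z = 1.960.
With no prior estimate, use p = 0.5, which maximizes p(1−p) at 0.25.
n = 0.25 × (z/E)² = 0.25 × (1.960/0.1)² = 96.04
Round up: n = 97.

97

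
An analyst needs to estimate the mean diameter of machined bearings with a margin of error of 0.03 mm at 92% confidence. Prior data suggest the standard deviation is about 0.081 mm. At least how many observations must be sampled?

n = 23

For a mean, the margin of error is E = z·σ/√n, so n = (zσ/E)².
At 92% confidence, z = 1.751.
n = (1.751 × 0.081 / 0.03)² = 22.35
Round up: n = 23.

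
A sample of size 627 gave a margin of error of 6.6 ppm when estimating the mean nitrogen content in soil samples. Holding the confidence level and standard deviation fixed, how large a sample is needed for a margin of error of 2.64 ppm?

n = 3919

Margin of error scales as 1/√n, so n₂ = n₁·(E₁/E₂)².
n₂ = 627 × (6.6/2.64)² = 627 × 6.25 = 3918.75
Round up: n₂ = 3919.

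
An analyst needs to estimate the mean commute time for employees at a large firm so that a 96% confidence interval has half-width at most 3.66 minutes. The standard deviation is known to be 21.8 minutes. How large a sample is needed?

150

For a mean, the margin of error is E = z·σ/√n, so n = (zσ/E)².
At 96% confidence, z = 2.054.
n = (2.054 × 21.8 / 3.66)² = 149.68
Round up: n = 150.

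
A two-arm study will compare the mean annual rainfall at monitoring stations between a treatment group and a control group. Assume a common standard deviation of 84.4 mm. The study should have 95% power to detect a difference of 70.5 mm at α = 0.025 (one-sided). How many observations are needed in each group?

38 per group

For two equal groups, n per group = 2·((z_α + z_β)·σ/δ)².
z_α = 1.960; z_β = 1.645 (power 95%).
n = 2 × (3.605 × 84.4 / 70.5)² = 2 × 18.63 = 37.26
Round up: n = 38 per group.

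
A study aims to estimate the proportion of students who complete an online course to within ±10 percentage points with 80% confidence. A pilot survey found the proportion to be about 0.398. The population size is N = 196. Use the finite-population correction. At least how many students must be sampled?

33

For a proportion with margin E = 0.1 at 80% confidence, z = 1.282.
n = p̂(1−p̂)(z/E)² = 0.398 × 0.602 × (1.282/0.1)² = 39.38 — call this n₀.
Finite-population correction with N = 196: n = n₀ / (1 + (n₀−1)/N) = 39.38 / 1.196 = 32.93
Round up: n = 33.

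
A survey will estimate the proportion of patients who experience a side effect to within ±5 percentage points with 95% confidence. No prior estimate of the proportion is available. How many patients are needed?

385

For a proportion with margin E = 0.05 at 95% confidence, z = 1.960.
With no prior estimate, use p = 0.5, which maximizes p(1−p) at 0.25.
n = 0.25 × (z/E)² = 0.25 × (1.960/0.05)² = 384.16
Round up: n = 385.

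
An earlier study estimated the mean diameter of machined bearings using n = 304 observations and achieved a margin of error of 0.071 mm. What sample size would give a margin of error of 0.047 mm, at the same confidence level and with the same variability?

Margin of error scales as 1/√n, so n₂ = n₁·(E₁/E₂)².
n₂ = 304 × (0.071/0.047)² = 304 × 2.282 = 693.73
Round up: n₂ = 694.

n = 694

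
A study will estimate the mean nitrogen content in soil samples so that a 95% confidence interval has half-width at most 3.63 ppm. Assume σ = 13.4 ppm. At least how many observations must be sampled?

For a mean, the margin of error is E = z·σ/√n, so n = (zσ/E)².
At 95% confidence, z = 1.960.
n = (1.960 × 13.4 / 3.63)² = 52.35
Round up: n = 53.

n = 53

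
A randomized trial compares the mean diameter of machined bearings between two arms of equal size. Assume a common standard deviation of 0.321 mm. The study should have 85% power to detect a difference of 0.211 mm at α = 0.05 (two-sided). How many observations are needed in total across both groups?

For two equal groups, n per group = 2·((z_{α/2} + z_β)·σ/δ)².
z_{α/2} = 1.960; z_β = 1.036 (power 85%).
n = 2 × (2.996 × 0.321 / 0.211)² = 2 × 20.77 = 41.54
Round up: n = 42 per group.
Total across both groups: 2 × 42 = 84.

84 total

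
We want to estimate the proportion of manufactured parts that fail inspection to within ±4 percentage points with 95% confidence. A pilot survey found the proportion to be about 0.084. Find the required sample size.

185

For a proportion with margin E = 0.04 at 95% confidence, z = 1.960.
n = p̂(1−p̂)(z/E)² = 0.084 × 0.916 × (1.960/0.04)² = 184.74
Round up: n = 185.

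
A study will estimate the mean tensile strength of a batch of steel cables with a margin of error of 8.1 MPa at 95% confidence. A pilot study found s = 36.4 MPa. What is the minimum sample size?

78

For a mean, the margin of error is E = z·σ/√n, so n = (zσ/E)².
At 95% confidence, z = 1.960.
n = (1.960 × 36.4 / 8.1)² = 77.58
Round up: n = 78.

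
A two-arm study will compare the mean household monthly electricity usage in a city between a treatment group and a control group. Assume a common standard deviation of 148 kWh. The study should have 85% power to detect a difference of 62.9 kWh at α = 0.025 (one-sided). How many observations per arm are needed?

100 per group

For two equal groups, n per group = 2·((z_α + z_β)·σ/δ)².
z_α = 1.960; z_β = 1.036 (power 85%).
n = 2 × (2.996 × 148 / 62.9)² = 2 × 49.69 = 99.38
Round up: n = 100 per group.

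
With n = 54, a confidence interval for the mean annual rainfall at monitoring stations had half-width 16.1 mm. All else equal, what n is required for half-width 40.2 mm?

9

Margin of error scales as 1/√n, so n₂ = n₁·(E₁/E₂)².
n₂ = 54 × (16.1/40.2)² = 54 × 0.1604 = 8.66
Round up: n₂ = 9.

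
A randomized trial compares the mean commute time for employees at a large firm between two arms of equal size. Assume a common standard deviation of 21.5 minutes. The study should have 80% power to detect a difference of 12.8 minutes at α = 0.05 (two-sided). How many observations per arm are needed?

45 per group

For two equal groups, n per group = 2·((z_{α/2} + z_β)·σ/δ)².
z_{α/2} = 1.960; z_β = 0.842 (power 80%).
n = 2 × (2.802 × 21.5 / 12.8)² = 2 × 22.15 = 44.30
Round up: n = 45 per group.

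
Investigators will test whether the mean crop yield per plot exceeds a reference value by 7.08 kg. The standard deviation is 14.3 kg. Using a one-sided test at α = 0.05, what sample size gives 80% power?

For a one-sample z-test, n = ((z_α + z_β)·σ/δ)².
z_α = 1.645 (one-sided α = 0.05); z_β = 0.842 (power 80% → β = 0.2).
n = (2.487 × 14.3 / 7.08)² = 25.23
Round up: n = 26.

26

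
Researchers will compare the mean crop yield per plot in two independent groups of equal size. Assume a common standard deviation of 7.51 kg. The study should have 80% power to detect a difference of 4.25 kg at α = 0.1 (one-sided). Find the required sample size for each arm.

29 per group

For two equal groups, n per group = 2·((z_α + z_β)·σ/δ)².
z_α = 1.282; z_β = 0.842 (power 80%).
n = 2 × (2.124 × 7.51 / 4.25)² = 2 × 14.09 = 28.18
Round up: n = 29 per group.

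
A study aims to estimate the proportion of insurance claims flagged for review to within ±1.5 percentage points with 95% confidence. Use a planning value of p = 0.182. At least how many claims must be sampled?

For a proportion with margin E = 0.015 at 95% confidence, z = 1.960.
n = p̂(1−p̂)(z/E)² = 0.182 × 0.818 × (1.960/0.015)² = 2541.88
Round up: n = 2542.

2542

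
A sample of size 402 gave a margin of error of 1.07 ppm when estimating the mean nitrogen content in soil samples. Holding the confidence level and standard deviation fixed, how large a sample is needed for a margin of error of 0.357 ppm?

n = 3612

Margin of error scales as 1/√n, so n₂ = n₁·(E₁/E₂)².
n₂ = 402 × (1.07/0.357)² = 402 × 8.983 = 3611.17
Round up: n₂ = 3612.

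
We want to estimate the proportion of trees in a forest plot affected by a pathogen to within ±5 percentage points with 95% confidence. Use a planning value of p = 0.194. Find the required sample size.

For a proportion with margin E = 0.05 at 95% confidence, z = 1.960.
n = p̂(1−p̂)(z/E)² = 0.194 × 0.806 × (1.960/0.05)² = 240.28
Round up: n = 241.

n = 241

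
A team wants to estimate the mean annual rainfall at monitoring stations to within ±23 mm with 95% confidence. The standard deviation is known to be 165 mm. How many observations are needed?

For a mean, the margin of error is E = z·σ/√n, so n = (zσ/E)².
At 95% confidence, z = 1.960.
n = (1.960 × 165 / 23)² = 197.71
Round up: n = 198.

198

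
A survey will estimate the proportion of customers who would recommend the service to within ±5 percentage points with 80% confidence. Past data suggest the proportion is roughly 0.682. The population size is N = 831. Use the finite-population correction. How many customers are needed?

n = 122

For a proportion with margin E = 0.05 at 80% confidence, z = 1.282.
n = p̂(1−p̂)(z/E)² = 0.682 × 0.318 × (1.282/0.05)² = 142.58 — call this n₀.
Finite-population correction with N = 831: n = n₀ / (1 + (n₀−1)/N) = 142.58 / 1.17 = 121.86
Round up: n = 122.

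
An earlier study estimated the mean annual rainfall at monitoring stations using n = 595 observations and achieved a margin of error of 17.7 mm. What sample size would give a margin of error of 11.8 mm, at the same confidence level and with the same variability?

n = 1339

Margin of error scales as 1/√n, so n₂ = n₁·(E₁/E₂)².
n₂ = 595 × (17.7/11.8)² = 595 × 2.25 = 1338.75
Round up: n₂ = 1339.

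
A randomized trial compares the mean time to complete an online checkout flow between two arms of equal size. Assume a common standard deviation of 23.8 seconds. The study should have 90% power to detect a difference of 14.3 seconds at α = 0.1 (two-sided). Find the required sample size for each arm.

For two equal groups, n per group = 2·((z_{α/2} + z_β)·σ/δ)².
z_{α/2} = 1.645; z_β = 1.282 (power 90%).
n = 2 × (2.927 × 23.8 / 14.3)² = 2 × 23.73 = 47.46
Round up: n = 48 per group.

48 per group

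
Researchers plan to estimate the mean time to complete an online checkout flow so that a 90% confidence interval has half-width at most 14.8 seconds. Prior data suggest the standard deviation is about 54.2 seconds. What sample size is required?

37

For a mean, the margin of error is E = z·σ/√n, so n = (zσ/E)².
At 90% confidence, z = 1.645.
n = (1.645 × 54.2 / 14.8)² = 36.29
Round up: n = 37.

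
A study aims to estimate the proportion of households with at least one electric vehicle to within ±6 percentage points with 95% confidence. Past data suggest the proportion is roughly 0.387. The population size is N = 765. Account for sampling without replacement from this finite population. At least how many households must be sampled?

For a proportion with margin E = 0.06 at 95% confidence, z = 1.960.
n = p̂(1−p̂)(z/E)² = 0.387 × 0.613 × (1.960/0.06)² = 253.15 — call this n₀.
Finite-population correction with N = 765: n = n₀ / (1 + (n₀−1)/N) = 253.15 / 1.33 = 190.34
Round up: n = 191.

191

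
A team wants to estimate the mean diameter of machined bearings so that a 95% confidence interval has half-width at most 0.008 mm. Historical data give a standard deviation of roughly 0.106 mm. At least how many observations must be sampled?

For a mean, the margin of error is E = z·σ/√n, so n = (zσ/E)².
At 95% confidence, z = 1.960.
n = (1.960 × 0.106 / 0.008)² = 674.44
Round up: n = 675.

675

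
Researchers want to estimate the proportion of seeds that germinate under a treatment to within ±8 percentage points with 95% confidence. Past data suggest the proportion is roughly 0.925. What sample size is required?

42

For a proportion with margin E = 0.08 at 95% confidence, z = 1.960.
n = p̂(1−p̂)(z/E)² = 0.925 × 0.075 × (1.960/0.08)² = 41.64
Round up: n = 42.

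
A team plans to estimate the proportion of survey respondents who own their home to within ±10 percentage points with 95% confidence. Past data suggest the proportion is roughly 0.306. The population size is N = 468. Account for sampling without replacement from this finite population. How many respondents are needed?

For a proportion with margin E = 0.1 at 95% confidence, z = 1.960.
n = p̂(1−p̂)(z/E)² = 0.306 × 0.694 × (1.960/0.1)² = 81.58 — call this n₀.
Finite-population correction with N = 468: n = n₀ / (1 + (n₀−1)/N) = 81.58 / 1.172 = 69.61
Round up: n = 70.

70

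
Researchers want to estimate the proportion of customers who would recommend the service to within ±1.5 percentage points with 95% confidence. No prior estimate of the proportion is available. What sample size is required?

For a proportion with margin E = 0.015 at 95% confidence, z = 1.960.
With no prior estimate, use p = 0.5, which maximizes p(1−p) at 0.25.
n = 0.25 × (z/E)² = 0.25 × (1.960/0.015)² = 4268.44
Round up: n = 4269.

n = 4269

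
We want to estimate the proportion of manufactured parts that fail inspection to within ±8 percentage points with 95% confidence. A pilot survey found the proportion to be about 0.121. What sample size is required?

For a proportion with margin E = 0.08 at 95% confidence, z = 1.960.
n = p̂(1−p̂)(z/E)² = 0.121 × 0.879 × (1.960/0.08)² = 63.84
Round up: n = 64.

n = 64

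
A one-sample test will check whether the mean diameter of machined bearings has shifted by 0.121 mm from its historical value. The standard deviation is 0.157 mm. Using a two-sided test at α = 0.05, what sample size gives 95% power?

22

For a one-sample z-test, n = ((z_{α/2} + z_β)·σ/δ)².
z_{α/2} = 1.960 (two-sided α = 0.05); z_β = 1.645 (power 95% → β = 0.05).
n = (3.605 × 0.157 / 0.121)² = 21.88
Round up: n = 22.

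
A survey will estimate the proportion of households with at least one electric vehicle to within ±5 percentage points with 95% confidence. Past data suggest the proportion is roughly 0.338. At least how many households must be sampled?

For a proportion with margin E = 0.05 at 95% confidence, z = 1.960.
n = p̂(1−p̂)(z/E)² = 0.338 × 0.662 × (1.960/0.05)² = 343.83
Round up: n = 344.

344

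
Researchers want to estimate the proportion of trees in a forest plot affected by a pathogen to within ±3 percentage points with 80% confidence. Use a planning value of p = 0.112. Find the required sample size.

n = 182

For a proportion with margin E = 0.03 at 80% confidence, z = 1.282.
n = p̂(1−p̂)(z/E)² = 0.112 × 0.888 × (1.282/0.03)² = 181.62
Round up: n = 182.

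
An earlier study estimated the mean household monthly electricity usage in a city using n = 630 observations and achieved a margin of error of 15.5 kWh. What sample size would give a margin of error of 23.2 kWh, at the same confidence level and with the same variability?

282

Margin of error scales as 1/√n, so n₂ = n₁·(E₁/E₂)².
n₂ = 630 × (15.5/23.2)² = 630 × 0.4464 = 281.23
Round up: n₂ = 282.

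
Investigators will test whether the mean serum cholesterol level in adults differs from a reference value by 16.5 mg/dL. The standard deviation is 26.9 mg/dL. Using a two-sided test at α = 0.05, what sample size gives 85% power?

For a one-sample z-test, n = ((z_{α/2} + z_β)·σ/δ)².
z_{α/2} = 1.960 (two-sided α = 0.05); z_β = 1.036 (power 85% → β = 0.15).
n = (2.996 × 26.9 / 16.5)² = 23.86
Round up: n = 24.

24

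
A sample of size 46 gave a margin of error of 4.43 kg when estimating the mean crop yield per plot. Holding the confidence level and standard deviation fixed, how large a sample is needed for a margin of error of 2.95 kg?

Margin of error scales as 1/√n, so n₂ = n₁·(E₁/E₂)².
n₂ = 46 × (4.43/2.95)² = 46 × 2.255 = 103.73
Round up: n₂ = 104.

104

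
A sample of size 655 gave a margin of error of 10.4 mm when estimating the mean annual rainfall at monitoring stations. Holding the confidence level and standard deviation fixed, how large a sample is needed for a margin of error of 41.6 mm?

41

Margin of error scales as 1/√n, so n₂ = n₁·(E₁/E₂)².
n₂ = 655 × (10.4/41.6)² = 655 × 0.0625 = 40.94
Round up: n₂ = 41.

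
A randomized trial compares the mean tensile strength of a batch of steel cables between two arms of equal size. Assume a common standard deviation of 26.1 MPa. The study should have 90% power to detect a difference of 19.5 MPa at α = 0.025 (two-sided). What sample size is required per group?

For two equal groups, n per group = 2·((z_{α/2} + z_β)·σ/δ)².
z_{α/2} = 2.241; z_β = 1.282 (power 90%).
n = 2 × (3.523 × 26.1 / 19.5)² = 2 × 22.23 = 44.46
Round up: n = 45 per group.

45 per group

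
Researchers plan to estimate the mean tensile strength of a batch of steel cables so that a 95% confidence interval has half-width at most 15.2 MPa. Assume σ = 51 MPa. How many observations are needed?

For a mean, the margin of error is E = z·σ/√n, so n = (zσ/E)².
At 95% confidence, z = 1.960.
n = (1.960 × 51 / 15.2)² = 43.25
Round up: n = 44.

44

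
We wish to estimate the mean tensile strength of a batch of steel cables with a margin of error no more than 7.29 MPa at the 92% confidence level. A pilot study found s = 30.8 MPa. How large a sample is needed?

For a mean, the margin of error is E = z·σ/√n, so n = (zσ/E)².
At 92% confidence, z = 1.751.
n = (1.751 × 30.8 / 7.29)² = 54.73
Round up: n = 55.

55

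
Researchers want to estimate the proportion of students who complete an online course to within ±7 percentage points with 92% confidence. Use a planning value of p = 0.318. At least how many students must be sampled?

136

For a proportion with margin E = 0.07 at 92% confidence, z = 1.751.
n = p̂(1−p̂)(z/E)² = 0.318 × 0.682 × (1.751/0.07)² = 135.70
Round up: n = 136.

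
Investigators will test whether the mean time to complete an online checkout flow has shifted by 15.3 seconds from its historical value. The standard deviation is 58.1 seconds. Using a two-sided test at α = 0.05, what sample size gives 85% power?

For a one-sample z-test, n = ((z_{α/2} + z_β)·σ/δ)².
z_{α/2} = 1.960 (two-sided α = 0.05); z_β = 1.036 (power 85% → β = 0.15).
n = (2.996 × 58.1 / 15.3)² = 129.44
Round up: n = 130.

n = 130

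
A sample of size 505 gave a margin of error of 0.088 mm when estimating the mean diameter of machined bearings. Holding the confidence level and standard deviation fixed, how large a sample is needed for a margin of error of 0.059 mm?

Margin of error scales as 1/√n, so n₂ = n₁·(E₁/E₂)².
n₂ = 505 × (0.088/0.059)² = 505 × 2.225 = 1123.62
Round up: n₂ = 1124.

n = 1124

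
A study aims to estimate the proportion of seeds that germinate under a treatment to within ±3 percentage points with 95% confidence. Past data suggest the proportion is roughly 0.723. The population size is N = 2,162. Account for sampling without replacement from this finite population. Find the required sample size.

For a proportion with margin E = 0.03 at 95% confidence, z = 1.960.
n = p̂(1−p̂)(z/E)² = 0.723 × 0.277 × (1.960/0.03)² = 854.85 — call this n₀.
Finite-population correction with N = 2,162: n = n₀ / (1 + (n₀−1)/N) = 854.85 / 1.395 = 612.80
Round up: n = 613.

613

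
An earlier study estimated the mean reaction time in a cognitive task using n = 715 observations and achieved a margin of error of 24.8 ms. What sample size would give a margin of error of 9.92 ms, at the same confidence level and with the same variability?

n = 4469

Margin of error scales as 1/√n, so n₂ = n₁·(E₁/E₂)².
n₂ = 715 × (24.8/9.92)² = 715 × 6.25 = 4468.75
Round up: n₂ = 4469.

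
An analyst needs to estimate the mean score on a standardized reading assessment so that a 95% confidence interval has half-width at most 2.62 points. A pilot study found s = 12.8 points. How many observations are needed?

For a mean, the margin of error is E = z·σ/√n, so n = (zσ/E)².
At 95% confidence, z = 1.960.
n = (1.960 × 12.8 / 2.62)² = 91.69
Round up: n = 92.

n = 92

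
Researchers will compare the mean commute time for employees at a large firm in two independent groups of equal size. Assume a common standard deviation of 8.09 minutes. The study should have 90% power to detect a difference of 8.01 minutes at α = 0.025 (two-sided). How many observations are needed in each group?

26 per group

For two equal groups, n per group = 2·((z_{α/2} + z_β)·σ/δ)².
z_{α/2} = 2.241; z_β = 1.282 (power 90%).
n = 2 × (3.523 × 8.09 / 8.01)² = 2 × 12.66 = 25.32
Round up: n = 26 per group.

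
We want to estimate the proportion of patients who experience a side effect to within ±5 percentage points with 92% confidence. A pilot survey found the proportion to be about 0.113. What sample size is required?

123

For a proportion with margin E = 0.05 at 92% confidence, z = 1.751.
n = p̂(1−p̂)(z/E)² = 0.113 × 0.887 × (1.751/0.05)² = 122.92
Round up: n = 123.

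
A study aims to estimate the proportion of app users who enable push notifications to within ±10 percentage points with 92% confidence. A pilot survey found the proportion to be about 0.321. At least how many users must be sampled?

For a proportion with margin E = 0.1 at 92% confidence, z = 1.751.
n = p̂(1−p̂)(z/E)² = 0.321 × 0.679 × (1.751/0.1)² = 66.83
Round up: n = 67.

67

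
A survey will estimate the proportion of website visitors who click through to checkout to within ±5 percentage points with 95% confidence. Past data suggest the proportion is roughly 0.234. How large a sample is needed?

For a proportion with margin E = 0.05 at 95% confidence, z = 1.960.
n = p̂(1−p̂)(z/E)² = 0.234 × 0.766 × (1.960/0.05)² = 275.43
Round up: n = 276.

276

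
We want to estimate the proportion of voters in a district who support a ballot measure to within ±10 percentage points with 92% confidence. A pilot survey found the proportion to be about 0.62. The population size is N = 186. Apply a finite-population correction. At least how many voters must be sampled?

For a proportion with margin E = 0.1 at 92% confidence, z = 1.751.
n = p̂(1−p̂)(z/E)² = 0.62 × 0.38 × (1.751/0.1)² = 72.23 — call this n₀.
Finite-population correction with N = 186: n = n₀ / (1 + (n₀−1)/N) = 72.23 / 1.383 = 52.23
Round up: n = 53.

53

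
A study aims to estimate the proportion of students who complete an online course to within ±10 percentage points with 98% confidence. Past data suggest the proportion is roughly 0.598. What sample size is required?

For a proportion with margin E = 0.1 at 98% confidence, z = 2.326.
n = p̂(1−p̂)(z/E)² = 0.598 × 0.402 × (2.326/0.1)² = 130.06
Round up: n = 131.

n = 131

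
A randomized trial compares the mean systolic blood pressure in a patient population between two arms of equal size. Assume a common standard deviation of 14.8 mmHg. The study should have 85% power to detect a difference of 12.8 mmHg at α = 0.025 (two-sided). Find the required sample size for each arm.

For two equal groups, n per group = 2·((z_{α/2} + z_β)·σ/δ)².
z_{α/2} = 2.241; z_β = 1.036 (power 85%).
n = 2 × (3.277 × 14.8 / 12.8)² = 2 × 14.36 = 28.72
Round up: n = 29 per group.

29 per group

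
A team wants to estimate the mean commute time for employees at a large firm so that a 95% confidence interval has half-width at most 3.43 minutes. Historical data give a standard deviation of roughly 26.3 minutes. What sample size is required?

For a mean, the margin of error is E = z·σ/√n, so n = (zσ/E)².
At 95% confidence, z = 1.960.
n = (1.960 × 26.3 / 3.43)² = 225.86
Round up: n = 226.

n = 226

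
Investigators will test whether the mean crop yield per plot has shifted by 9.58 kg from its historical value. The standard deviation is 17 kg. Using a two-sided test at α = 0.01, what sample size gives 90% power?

47

For a one-sample z-test, n = ((z_{α/2} + z_β)·σ/δ)².
z_{α/2} = 2.576 (two-sided α = 0.01); z_β = 1.282 (power 90% → β = 0.1).
n = (3.858 × 17 / 9.58)² = 46.87
Round up: n = 47.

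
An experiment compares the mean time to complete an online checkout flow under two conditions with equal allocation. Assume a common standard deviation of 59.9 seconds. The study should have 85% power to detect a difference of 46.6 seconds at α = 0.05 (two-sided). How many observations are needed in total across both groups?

60 total

For two equal groups, n per group = 2·((z_{α/2} + z_β)·σ/δ)².
z_{α/2} = 1.960; z_β = 1.036 (power 85%).
n = 2 × (2.996 × 59.9 / 46.6)² = 2 × 14.83 = 29.66
Round up: n = 30 per group.
Total across both groups: 2 × 30 = 60.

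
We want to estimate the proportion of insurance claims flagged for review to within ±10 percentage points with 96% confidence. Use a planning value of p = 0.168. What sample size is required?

n = 59

For a proportion with margin E = 0.1 at 96% confidence, z = 2.054.
n = p̂(1−p̂)(z/E)² = 0.168 × 0.832 × (2.054/0.1)² = 58.97
Round up: n = 59.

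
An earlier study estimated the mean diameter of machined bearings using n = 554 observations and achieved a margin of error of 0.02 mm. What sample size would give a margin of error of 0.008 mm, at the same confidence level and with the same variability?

n = 3463

Margin of error scales as 1/√n, so n₂ = n₁·(E₁/E₂)².
n₂ = 554 × (0.02/0.008)² = 554 × 6.25 = 3462.50
Round up: n₂ = 3463.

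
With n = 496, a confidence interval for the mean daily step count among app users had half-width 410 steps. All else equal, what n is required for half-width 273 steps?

Margin of error scales as 1/√n, so n₂ = n₁·(E₁/E₂)².
n₂ = 496 × (410/273)² = 496 × 2.255 = 1118.48
Round up: n₂ = 1119.

n = 1119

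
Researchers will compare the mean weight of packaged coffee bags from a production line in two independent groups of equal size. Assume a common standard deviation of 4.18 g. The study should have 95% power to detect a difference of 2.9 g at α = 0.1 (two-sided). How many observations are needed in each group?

For two equal groups, n per group = 2·((z_{α/2} + z_β)·σ/δ)².
z_{α/2} = 1.645; z_β = 1.645 (power 95%).
n = 2 × (3.290 × 4.18 / 2.9)² = 2 × 22.49 = 44.98
Round up: n = 45 per group.

45 per group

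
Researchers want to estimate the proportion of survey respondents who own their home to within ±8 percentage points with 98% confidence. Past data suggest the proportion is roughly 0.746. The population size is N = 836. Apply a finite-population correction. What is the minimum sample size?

135

For a proportion with margin E = 0.08 at 98% confidence, z = 2.326.
n = p̂(1−p̂)(z/E)² = 0.746 × 0.254 × (2.326/0.08)² = 160.18 — call this n₀.
Finite-population correction with N = 836: n = n₀ / (1 + (n₀−1)/N) = 160.18 / 1.19 = 134.61
Round up: n = 135.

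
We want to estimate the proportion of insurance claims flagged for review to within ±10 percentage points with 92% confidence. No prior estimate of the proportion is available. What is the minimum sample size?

77

For a proportion with margin E = 0.1 at 92% confidence, z = 1.751.
With no prior estimate, use p = 0.5, which maximizes p(1−p) at 0.25.
n = 0.25 × (z/E)² = 0.25 × (1.751/0.1)² = 76.65
Round up: n = 77.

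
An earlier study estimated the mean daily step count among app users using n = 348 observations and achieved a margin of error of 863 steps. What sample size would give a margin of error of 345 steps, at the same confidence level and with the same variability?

n = 2178

Margin of error scales as 1/√n, so n₂ = n₁·(E₁/E₂)².
n₂ = 348 × (863/345)² = 348 × 6.257 = 2177.44
Round up: n₂ = 2178.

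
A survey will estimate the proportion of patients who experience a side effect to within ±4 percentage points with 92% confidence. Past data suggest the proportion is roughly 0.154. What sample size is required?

For a proportion with margin E = 0.04 at 92% confidence, z = 1.751.
n = p̂(1−p̂)(z/E)² = 0.154 × 0.846 × (1.751/0.04)² = 249.66
Round up: n = 250.

250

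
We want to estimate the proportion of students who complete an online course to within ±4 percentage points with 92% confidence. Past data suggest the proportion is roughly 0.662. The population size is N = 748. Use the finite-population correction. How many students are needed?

For a proportion with margin E = 0.04 at 92% confidence, z = 1.751.
n = p̂(1−p̂)(z/E)² = 0.662 × 0.338 × (1.751/0.04)² = 428.77 — call this n₀.
Finite-population correction with N = 748: n = n₀ / (1 + (n₀−1)/N) = 428.77 / 1.572 = 272.75
Round up: n = 273.

n = 273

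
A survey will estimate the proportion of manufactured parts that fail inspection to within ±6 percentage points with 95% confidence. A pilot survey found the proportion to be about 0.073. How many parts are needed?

73

For a proportion with margin E = 0.06 at 95% confidence, z = 1.960.
n = p̂(1−p̂)(z/E)² = 0.073 × 0.927 × (1.960/0.06)² = 72.21
Round up: n = 73.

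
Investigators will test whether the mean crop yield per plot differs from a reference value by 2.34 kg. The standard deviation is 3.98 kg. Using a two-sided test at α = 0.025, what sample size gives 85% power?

32

For a one-sample z-test, n = ((z_{α/2} + z_β)·σ/δ)².
z_{α/2} = 2.241 (two-sided α = 0.025); z_β = 1.036 (power 85% → β = 0.15).
n = (3.277 × 3.98 / 2.34)² = 31.07
Round up: n = 32.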